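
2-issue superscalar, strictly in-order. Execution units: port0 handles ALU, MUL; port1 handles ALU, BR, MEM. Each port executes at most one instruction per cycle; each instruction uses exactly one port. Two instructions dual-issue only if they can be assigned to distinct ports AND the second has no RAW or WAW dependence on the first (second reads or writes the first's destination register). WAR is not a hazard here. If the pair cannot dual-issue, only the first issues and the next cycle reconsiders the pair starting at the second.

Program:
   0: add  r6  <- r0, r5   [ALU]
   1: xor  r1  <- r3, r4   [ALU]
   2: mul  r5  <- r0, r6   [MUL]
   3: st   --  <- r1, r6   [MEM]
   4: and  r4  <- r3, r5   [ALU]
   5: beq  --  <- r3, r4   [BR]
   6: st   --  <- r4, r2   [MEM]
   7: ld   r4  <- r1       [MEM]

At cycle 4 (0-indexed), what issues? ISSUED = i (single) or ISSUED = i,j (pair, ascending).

t=0 i0,i1:add;xor ; 2-wide
t=1 i2,i3:mul;st ; 2-wide
t=2 i4:and ; RAW r4
t=3 i5:beq ; no-port BR/MEM
t=4 i6:st ; no-port MEM/MEM
t=5 i7:ld ; tail

ISSUED = 6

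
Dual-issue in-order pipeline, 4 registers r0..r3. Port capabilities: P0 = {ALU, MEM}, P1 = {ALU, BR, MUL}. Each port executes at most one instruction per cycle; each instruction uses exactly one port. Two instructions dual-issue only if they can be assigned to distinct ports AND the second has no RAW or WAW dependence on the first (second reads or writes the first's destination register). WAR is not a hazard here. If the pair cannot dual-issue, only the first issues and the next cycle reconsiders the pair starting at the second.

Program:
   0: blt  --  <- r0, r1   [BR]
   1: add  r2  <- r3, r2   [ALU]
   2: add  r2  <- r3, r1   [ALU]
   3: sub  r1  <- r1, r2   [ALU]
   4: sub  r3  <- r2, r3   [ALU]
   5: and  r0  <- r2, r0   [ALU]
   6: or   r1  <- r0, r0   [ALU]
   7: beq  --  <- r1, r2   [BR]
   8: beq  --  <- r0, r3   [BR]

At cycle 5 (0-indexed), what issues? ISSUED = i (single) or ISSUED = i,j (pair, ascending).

#0 head=0: blt.BR+add.ALU i0&i1 2-wide
#1 head=2: add.ALU i2 RAW r2
#2 head=3: sub.ALU+sub.ALU i3&i4 2-wide
#3 head=5: and.ALU i5 RAW r0
#4 head=6: or.ALU i6 RAW r1
#5 head=7: beq.BR i7 no-port BR/BR
#6 head=8: beq.BR i8 tail

ISSUED = 7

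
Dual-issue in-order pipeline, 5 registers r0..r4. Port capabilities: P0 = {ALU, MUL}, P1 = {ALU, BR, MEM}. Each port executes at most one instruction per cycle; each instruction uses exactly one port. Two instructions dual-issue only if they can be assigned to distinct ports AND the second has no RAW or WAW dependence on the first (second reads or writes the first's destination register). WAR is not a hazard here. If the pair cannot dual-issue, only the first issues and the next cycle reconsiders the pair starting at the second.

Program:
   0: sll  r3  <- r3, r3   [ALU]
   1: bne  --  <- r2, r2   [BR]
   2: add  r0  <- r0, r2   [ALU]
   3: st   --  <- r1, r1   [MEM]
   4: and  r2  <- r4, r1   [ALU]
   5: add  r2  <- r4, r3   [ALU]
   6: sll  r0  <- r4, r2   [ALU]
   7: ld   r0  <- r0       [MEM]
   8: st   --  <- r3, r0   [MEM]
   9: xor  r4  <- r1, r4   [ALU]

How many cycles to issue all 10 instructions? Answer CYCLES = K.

0. sll;bne @i0,i1  | 2-wide
1. add;st @i2,i3  | 2-wide
2. and @i4  | WAW r2
3. add @i5  | RAW r2
4. sll @i6  | RAW+WAW r0
5. ld @i7  | no-port MEM/MEM
6. st;xor @i8,i9  | 2-wide

CYCLES = 7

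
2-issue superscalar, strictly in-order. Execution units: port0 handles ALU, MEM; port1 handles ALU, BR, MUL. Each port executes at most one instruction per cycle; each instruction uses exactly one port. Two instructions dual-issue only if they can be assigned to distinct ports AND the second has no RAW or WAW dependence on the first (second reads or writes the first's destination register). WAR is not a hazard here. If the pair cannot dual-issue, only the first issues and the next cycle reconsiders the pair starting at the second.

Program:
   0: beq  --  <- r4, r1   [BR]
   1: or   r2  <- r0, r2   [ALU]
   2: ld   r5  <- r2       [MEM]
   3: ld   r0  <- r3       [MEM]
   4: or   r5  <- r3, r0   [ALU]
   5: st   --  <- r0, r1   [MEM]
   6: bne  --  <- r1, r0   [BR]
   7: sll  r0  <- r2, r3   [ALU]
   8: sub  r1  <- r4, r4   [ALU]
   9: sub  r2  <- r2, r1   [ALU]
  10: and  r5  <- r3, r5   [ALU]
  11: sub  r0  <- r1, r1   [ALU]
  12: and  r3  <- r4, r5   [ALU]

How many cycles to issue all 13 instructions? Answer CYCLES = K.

0. beq+or @i0/i1  | dual
1. ld @i2  | no-port MEM/MEM
2. ld @i3  | RAW r0
3. or+st @i4/i5  | dual
4. bne+sll @i6/i7  | dual
5. sub @i8  | RAW r1
6. sub+and @i9/i10  | dual
7. sub+and @i11/i12  | dual

CYCLES = 8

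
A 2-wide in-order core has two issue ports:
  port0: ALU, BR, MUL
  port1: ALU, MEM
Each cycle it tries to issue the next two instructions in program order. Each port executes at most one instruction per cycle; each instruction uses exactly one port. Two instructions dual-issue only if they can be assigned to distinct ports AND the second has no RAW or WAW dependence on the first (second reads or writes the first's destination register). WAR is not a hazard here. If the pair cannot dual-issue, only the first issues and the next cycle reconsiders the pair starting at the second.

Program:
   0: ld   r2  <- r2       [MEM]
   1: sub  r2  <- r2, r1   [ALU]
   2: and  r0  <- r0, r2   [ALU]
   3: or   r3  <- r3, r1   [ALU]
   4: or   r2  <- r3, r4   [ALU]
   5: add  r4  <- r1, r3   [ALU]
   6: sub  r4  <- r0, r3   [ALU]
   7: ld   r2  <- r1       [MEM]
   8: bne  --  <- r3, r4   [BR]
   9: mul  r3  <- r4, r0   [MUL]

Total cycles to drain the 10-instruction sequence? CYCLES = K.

CYCLES = 7

t=0 i0:ld.MEM ; RAW+WAW r2
t=1 i1:sub.ALU ; RAW r2
t=2 i2+i3:and.ALU/or.ALU ; dual
t=3 i4+i5:or.ALU/add.ALU ; dual
t=4 i6+i7:sub.ALU/ld.MEM ; dual
t=5 i8:bne.BR ; no-port BR/MUL
t=6 i9:mul.MUL ; tail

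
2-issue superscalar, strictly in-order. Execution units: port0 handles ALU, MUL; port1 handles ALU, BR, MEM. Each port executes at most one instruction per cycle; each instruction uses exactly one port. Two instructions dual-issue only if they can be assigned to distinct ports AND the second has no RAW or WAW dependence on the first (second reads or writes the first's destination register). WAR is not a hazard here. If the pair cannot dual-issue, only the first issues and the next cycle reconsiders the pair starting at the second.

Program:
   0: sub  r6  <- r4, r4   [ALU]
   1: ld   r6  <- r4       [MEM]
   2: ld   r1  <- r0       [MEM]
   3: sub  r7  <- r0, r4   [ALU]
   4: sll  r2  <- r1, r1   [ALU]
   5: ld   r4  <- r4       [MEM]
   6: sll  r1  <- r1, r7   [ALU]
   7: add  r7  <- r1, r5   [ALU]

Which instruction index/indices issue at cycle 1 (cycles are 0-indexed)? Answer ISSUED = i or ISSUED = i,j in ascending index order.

  cy0 -> i0 (sub) WAW r6
  cy1 -> i1 (ld) no-port MEM/MEM
  cy2 -> i2/i3 (ld sub) 2-wide
  cy3 -> i4/i5 (sll ld) 2-wide
  cy4 -> i6 (sll) RAW r1
  cy5 -> i7 (add) tail

ISSUED = 1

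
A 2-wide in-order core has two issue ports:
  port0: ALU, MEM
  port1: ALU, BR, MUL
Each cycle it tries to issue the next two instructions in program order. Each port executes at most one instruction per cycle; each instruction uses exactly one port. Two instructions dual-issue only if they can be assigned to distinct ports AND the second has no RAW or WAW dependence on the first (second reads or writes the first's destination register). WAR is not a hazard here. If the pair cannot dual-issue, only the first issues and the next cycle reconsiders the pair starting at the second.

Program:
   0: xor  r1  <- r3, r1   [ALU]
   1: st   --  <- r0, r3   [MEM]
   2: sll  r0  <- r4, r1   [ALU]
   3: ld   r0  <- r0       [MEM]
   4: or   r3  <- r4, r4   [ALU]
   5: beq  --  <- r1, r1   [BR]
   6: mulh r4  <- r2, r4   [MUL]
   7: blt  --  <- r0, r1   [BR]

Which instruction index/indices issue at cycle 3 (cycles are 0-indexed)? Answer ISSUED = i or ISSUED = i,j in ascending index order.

ISSUED = 5

c0: i0,i1 xor.ALU/st.MEM  2-wide
c1: i2 sll.ALU  RAW+WAW r0
c2: i3,i4 ld.MEM/or.ALU  2-wide
c3: i5 beq.BR  no-port BR/MUL
c4: i6 mulh.MUL  no-port MUL/BR
c5: i7 blt.BR  tail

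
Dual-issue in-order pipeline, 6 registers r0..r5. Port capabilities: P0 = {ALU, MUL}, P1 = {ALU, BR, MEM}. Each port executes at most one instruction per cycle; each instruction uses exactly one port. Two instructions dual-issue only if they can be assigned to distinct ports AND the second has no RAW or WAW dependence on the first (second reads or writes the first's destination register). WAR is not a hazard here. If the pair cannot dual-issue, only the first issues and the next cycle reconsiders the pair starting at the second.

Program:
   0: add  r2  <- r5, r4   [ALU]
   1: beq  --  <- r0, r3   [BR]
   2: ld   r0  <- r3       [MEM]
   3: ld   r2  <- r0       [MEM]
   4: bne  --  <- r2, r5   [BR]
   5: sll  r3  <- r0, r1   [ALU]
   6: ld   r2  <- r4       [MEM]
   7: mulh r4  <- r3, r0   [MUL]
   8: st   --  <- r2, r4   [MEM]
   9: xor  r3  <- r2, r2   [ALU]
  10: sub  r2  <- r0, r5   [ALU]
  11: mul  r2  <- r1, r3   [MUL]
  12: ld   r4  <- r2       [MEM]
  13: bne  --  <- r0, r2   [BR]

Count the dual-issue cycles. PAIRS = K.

  cy0 -> i0&i1 (add.ALU beq.BR) pair
  cy1 -> i2 (ld.MEM) no-port MEM/MEM
  cy2 -> i3 (ld.MEM) no-port MEM/BR
  cy3 -> i4&i5 (bne.BR sll.ALU) pair
  cy4 -> i6&i7 (ld.MEM mulh.MUL) pair
  cy5 -> i8&i9 (st.MEM xor.ALU) pair
  cy6 -> i10 (sub.ALU) WAW r2
  cy7 -> i11 (mul.MUL) RAW r2
  cy8 -> i12 (ld.MEM) no-port MEM/BR
  cy9 -> i13 (bne.BR) tail

PAIRS = 4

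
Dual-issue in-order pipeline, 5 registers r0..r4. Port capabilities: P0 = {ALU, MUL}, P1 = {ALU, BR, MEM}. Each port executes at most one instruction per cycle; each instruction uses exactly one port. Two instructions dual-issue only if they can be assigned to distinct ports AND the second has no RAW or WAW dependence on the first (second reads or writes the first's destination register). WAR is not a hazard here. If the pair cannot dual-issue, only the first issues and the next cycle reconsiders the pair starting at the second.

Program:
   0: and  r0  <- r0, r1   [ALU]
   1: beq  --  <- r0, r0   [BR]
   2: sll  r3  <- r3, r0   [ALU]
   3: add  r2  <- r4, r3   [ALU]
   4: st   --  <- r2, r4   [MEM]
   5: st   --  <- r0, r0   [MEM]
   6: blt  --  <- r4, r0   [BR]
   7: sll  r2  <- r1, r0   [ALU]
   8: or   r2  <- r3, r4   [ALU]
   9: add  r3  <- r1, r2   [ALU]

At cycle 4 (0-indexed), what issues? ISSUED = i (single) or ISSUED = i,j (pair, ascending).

t=0 i0:and ; RAW r0
t=1 i1+i2:beq+sll ; pair
t=2 i3:add ; RAW r2
t=3 i4:st ; no-port MEM/MEM
t=4 i5:st ; no-port MEM/BR
t=5 i6+i7:blt+sll ; pair
t=6 i8:or ; RAW r2
t=7 i9:add ; tail

ISSUED = 5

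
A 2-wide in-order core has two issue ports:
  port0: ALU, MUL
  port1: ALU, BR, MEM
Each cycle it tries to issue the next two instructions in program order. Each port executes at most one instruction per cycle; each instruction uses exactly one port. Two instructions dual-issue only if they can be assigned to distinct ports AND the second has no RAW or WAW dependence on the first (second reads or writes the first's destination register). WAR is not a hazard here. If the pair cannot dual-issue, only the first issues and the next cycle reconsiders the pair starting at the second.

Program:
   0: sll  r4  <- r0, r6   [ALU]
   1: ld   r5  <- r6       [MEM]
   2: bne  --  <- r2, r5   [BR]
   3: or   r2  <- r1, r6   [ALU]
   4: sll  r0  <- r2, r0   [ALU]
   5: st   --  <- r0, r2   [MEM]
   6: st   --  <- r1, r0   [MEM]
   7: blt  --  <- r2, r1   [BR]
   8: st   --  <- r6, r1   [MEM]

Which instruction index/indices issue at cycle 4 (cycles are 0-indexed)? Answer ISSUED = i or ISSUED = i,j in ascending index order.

ISSUED = 6

  cy0 -> i0,i1 (sll/ld) dual
  cy1 -> i2,i3 (bne/or) dual
  cy2 -> i4 (sll) RAW r0
  cy3 -> i5 (st) no-port MEM/MEM
  cy4 -> i6 (st) no-port MEM/BR
  cy5 -> i7 (blt) no-port BR/MEM
  cy6 -> i8 (st) tail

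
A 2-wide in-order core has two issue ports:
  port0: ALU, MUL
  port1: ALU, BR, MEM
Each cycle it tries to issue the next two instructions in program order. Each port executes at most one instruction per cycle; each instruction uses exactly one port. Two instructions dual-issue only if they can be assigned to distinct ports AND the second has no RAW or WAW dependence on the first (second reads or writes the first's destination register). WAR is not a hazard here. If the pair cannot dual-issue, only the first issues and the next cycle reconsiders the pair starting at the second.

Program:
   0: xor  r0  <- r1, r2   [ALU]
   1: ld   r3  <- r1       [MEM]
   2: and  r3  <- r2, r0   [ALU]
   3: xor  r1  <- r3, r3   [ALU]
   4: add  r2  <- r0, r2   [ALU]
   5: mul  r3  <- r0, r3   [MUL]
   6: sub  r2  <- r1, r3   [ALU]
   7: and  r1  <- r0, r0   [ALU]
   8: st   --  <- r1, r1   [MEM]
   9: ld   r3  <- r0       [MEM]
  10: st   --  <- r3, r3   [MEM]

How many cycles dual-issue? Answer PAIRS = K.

PAIRS = 3

[0] i0/i1  xor.ALU ld.MEM  -- 2-wide
[1] i2  and.ALU  -- RAW r3
[2] i3/i4  xor.ALU add.ALU  -- 2-wide
[3] i5  mul.MUL  -- RAW r3
[4] i6/i7  sub.ALU and.ALU  -- 2-wide
[5] i8  st.MEM  -- no-port MEM/MEM
[6] i9  ld.MEM  -- no-port MEM/MEM
[7] i10  st.MEM  -- tail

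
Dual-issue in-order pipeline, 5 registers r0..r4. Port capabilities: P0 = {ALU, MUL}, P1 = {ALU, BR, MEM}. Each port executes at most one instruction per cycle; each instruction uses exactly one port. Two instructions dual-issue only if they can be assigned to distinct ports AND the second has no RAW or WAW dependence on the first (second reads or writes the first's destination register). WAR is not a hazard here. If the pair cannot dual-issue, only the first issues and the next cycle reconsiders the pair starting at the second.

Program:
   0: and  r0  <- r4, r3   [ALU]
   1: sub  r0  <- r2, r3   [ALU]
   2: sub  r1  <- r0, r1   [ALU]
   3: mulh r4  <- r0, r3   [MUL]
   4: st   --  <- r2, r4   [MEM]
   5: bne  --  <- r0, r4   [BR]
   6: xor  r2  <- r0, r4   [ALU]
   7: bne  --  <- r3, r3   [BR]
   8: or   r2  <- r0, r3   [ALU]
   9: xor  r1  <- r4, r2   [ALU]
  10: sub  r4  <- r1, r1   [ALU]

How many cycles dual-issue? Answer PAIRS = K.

PAIRS = 3

  cy0 -> i0 (and.ALU) WAW r0
  cy1 -> i1 (sub.ALU) RAW r0
  cy2 -> i2&i3 (sub.ALU;mulh.MUL) pair
  cy3 -> i4 (st.MEM) no-port MEM/BR
  cy4 -> i5&i6 (bne.BR;xor.ALU) pair
  cy5 -> i7&i8 (bne.BR;or.ALU) pair
  cy6 -> i9 (xor.ALU) RAW r1
  cy7 -> i10 (sub.ALU) tail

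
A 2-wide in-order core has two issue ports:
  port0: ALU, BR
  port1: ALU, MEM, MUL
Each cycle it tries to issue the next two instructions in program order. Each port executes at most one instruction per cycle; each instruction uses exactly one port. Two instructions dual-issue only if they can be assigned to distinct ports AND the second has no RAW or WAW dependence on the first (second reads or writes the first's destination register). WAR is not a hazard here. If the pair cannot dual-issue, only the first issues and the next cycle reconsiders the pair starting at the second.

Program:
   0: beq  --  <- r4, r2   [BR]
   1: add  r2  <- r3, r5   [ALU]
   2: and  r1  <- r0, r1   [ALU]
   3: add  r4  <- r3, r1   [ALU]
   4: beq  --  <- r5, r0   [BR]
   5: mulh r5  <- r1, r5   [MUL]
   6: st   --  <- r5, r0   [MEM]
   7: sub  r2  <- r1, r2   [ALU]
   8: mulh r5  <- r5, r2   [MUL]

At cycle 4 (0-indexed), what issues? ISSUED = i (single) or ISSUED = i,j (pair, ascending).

ISSUED = 6,7

  cy0 -> i0,i1 (beq.BR add.ALU) dual
  cy1 -> i2 (and.ALU) RAW r1
  cy2 -> i3,i4 (add.ALU beq.BR) dual
  cy3 -> i5 (mulh.MUL) no-port MUL/MEM
  cy4 -> i6,i7 (st.MEM sub.ALU) dual
  cy5 -> i8 (mulh.MUL) tail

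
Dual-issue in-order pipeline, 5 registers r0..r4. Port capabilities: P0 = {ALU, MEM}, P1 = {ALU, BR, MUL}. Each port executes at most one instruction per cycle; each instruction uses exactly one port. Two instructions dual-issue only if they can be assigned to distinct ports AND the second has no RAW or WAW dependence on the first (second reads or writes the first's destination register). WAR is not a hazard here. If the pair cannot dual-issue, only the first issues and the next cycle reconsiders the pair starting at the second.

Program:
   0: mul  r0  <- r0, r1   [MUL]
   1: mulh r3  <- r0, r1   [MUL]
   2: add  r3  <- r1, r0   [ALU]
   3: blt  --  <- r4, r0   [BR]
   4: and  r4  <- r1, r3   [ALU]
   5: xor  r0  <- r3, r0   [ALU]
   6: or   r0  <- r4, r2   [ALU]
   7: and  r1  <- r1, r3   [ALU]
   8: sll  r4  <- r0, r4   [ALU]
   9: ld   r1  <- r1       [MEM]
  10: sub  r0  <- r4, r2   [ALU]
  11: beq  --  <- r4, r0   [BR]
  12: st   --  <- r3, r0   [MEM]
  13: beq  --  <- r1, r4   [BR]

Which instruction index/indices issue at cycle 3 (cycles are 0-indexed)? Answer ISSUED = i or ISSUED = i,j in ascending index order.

t=0 i0:mul ; no-port MUL/MUL
t=1 i1:mulh ; WAW r3
t=2 i2,i3:add blt ; pair
t=3 i4,i5:and xor ; pair
t=4 i6,i7:or and ; pair
t=5 i8,i9:sll ld ; pair
t=6 i10:sub ; RAW r0
t=7 i11,i12:beq st ; pair
t=8 i13:beq ; tail

ISSUED = 4,5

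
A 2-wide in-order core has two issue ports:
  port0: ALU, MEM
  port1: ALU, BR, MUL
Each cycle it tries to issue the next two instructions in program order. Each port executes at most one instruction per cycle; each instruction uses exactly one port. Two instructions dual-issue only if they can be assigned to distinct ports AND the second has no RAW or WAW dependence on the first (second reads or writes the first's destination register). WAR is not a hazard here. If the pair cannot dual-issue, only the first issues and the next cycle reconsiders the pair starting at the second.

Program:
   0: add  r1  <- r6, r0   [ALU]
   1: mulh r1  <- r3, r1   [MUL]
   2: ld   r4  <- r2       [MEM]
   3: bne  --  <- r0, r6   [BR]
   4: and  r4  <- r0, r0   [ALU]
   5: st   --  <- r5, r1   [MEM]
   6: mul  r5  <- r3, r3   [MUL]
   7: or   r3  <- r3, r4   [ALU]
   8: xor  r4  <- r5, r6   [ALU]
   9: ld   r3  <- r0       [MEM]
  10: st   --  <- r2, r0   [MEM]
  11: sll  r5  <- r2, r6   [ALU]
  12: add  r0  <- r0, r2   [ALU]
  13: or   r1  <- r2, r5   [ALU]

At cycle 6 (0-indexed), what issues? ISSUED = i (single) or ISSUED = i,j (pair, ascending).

#0 head=0: add.ALU i0 RAW+WAW r1
#1 head=1: mulh.MUL ld.MEM i1+i2 2-wide
#2 head=3: bne.BR and.ALU i3+i4 2-wide
#3 head=5: st.MEM mul.MUL i5+i6 2-wide
#4 head=7: or.ALU xor.ALU i7+i8 2-wide
#5 head=9: ld.MEM i9 no-port MEM/MEM
#6 head=10: st.MEM sll.ALU i10+i11 2-wide
#7 head=12: add.ALU or.ALU i12+i13 2-wide

ISSUED = 10,11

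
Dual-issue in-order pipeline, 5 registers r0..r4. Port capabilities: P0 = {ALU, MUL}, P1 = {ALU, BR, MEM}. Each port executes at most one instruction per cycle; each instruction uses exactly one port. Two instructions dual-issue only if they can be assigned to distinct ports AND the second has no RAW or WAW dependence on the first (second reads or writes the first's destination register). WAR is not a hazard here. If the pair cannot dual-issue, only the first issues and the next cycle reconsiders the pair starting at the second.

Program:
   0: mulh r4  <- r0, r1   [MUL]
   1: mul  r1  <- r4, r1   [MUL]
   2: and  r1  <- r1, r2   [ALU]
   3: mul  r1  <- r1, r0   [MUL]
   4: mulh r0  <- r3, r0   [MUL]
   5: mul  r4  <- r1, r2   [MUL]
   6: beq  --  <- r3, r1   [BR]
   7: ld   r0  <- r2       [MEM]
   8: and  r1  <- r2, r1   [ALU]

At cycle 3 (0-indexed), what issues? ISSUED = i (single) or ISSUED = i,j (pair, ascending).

t=0 i0:mulh.MUL ; no-port MUL/MUL
t=1 i1:mul.MUL ; RAW+WAW r1
t=2 i2:and.ALU ; RAW+WAW r1
t=3 i3:mul.MUL ; no-port MUL/MUL
t=4 i4:mulh.MUL ; no-port MUL/MUL
t=5 i5&i6:mul.MUL;beq.BR ; dual
t=6 i7&i8:ld.MEM;and.ALU ; dual

ISSUED = 3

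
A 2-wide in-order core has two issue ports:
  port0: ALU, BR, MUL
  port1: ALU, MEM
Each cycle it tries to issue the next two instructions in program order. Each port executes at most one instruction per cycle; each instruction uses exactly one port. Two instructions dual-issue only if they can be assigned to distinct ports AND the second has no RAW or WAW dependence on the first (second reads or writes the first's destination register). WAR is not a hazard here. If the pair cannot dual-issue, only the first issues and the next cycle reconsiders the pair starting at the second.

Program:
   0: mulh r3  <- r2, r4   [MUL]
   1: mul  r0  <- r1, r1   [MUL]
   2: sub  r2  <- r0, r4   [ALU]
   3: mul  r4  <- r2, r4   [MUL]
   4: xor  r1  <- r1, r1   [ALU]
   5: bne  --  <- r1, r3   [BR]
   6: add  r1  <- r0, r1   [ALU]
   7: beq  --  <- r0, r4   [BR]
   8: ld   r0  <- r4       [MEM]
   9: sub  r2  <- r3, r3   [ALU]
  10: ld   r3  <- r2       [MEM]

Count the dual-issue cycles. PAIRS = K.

PAIRS = 3

t=0 i0:mulh ; no-port MUL/MUL
t=1 i1:mul ; RAW r0
t=2 i2:sub ; RAW r2
t=3 i3+i4:mul/xor ; pair
t=4 i5+i6:bne/add ; pair
t=5 i7+i8:beq/ld ; pair
t=6 i9:sub ; RAW r2
t=7 i10:ld ; tail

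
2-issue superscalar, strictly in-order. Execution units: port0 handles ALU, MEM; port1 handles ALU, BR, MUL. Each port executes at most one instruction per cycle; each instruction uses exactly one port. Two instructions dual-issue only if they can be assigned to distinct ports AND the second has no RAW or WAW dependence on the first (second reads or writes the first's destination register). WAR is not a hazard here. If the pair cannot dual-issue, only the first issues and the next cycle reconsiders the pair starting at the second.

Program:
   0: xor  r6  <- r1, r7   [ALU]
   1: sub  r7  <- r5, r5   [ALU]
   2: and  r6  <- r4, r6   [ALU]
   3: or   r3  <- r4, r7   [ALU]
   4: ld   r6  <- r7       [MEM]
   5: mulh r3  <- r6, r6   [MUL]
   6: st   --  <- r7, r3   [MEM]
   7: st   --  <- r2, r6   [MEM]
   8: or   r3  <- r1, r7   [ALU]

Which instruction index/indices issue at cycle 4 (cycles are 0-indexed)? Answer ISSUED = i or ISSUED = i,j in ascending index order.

ISSUED = 6

#0 head=0: xor.ALU+sub.ALU i0+i1 dual
#1 head=2: and.ALU+or.ALU i2+i3 dual
#2 head=4: ld.MEM i4 RAW r6
#3 head=5: mulh.MUL i5 RAW r3
#4 head=6: st.MEM i6 no-port MEM/MEM
#5 head=7: st.MEM+or.ALU i7+i8 dual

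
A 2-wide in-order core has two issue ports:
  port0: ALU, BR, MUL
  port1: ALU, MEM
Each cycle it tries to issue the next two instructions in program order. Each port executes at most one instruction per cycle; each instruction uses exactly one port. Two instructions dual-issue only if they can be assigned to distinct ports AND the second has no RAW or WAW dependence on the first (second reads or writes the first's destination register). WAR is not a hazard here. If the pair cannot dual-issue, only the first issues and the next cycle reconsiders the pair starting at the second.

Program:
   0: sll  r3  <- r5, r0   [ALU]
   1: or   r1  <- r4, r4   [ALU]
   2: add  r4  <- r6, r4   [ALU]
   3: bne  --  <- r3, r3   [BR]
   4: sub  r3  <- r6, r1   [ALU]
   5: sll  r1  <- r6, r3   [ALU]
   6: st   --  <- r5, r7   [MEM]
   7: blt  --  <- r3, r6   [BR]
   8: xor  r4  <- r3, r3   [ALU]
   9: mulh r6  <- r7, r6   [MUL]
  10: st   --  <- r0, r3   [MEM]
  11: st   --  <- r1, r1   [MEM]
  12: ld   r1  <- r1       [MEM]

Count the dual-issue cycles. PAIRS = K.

c0: i0+i1 sll;or  dual
c1: i2+i3 add;bne  dual
c2: i4 sub  RAW r3
c3: i5+i6 sll;st  dual
c4: i7+i8 blt;xor  dual
c5: i9+i10 mulh;st  dual
c6: i11 st  no-port MEM/MEM
c7: i12 ld  tail

PAIRS = 5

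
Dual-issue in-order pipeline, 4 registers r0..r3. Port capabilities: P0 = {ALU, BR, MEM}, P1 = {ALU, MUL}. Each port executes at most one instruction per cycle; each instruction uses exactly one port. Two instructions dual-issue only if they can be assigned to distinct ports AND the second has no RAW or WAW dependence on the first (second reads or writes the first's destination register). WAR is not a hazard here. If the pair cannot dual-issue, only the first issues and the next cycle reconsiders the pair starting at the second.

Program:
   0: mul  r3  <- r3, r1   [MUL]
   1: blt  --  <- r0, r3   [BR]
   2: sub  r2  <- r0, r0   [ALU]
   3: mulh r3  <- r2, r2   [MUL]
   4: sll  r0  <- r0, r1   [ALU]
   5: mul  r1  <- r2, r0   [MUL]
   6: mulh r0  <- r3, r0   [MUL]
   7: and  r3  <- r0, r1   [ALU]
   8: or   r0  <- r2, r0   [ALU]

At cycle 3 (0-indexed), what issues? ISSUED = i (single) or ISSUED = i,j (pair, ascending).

ISSUED = 5

t=0 i0:mul.MUL ; RAW r3
t=1 i1+i2:blt.BR/sub.ALU ; pair
t=2 i3+i4:mulh.MUL/sll.ALU ; pair
t=3 i5:mul.MUL ; no-port MUL/MUL
t=4 i6:mulh.MUL ; RAW r0
t=5 i7+i8:and.ALU/or.ALU ; pair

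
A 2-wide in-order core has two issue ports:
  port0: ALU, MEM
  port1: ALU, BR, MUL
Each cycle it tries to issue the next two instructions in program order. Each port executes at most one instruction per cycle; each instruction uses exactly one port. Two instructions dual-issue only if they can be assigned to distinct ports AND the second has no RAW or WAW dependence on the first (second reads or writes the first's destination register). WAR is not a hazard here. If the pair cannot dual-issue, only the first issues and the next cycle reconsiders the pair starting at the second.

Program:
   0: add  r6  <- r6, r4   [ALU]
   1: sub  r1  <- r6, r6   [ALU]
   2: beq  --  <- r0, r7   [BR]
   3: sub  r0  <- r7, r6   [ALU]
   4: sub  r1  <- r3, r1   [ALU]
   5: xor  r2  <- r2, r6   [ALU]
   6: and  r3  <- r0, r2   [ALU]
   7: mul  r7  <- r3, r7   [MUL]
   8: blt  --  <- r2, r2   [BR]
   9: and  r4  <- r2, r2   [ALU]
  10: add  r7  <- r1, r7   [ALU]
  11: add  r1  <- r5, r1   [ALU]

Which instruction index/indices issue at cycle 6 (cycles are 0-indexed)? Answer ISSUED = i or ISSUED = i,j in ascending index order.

ISSUED = 8,9

t=0 i0:add ; RAW r6
t=1 i1+i2:sub beq ; 2-wide
t=2 i3+i4:sub sub ; 2-wide
t=3 i5:xor ; RAW r2
t=4 i6:and ; RAW r3
t=5 i7:mul ; no-port MUL/BR
t=6 i8+i9:blt and ; 2-wide
t=7 i10+i11:add add ; 2-wide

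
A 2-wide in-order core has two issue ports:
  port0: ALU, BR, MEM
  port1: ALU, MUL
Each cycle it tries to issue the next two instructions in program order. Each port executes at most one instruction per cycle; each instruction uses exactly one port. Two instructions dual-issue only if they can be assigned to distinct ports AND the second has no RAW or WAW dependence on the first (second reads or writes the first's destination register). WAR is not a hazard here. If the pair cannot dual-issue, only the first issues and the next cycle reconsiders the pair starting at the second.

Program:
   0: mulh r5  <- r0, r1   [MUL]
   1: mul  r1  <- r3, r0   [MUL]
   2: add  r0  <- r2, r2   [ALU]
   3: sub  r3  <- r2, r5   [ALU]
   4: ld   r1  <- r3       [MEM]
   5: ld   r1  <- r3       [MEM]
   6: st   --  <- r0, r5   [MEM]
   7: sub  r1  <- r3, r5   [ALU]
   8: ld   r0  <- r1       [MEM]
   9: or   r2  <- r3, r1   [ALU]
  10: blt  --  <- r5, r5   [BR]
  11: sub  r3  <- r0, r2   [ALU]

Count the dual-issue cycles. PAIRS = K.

0. mulh @i0  | no-port MUL/MUL
1. mul/add @i1,i2  | pair
2. sub @i3  | RAW r3
3. ld @i4  | no-port MEM/MEM
4. ld @i5  | no-port MEM/MEM
5. st/sub @i6,i7  | pair
6. ld/or @i8,i9  | pair
7. blt/sub @i10,i11  | pair

PAIRS = 4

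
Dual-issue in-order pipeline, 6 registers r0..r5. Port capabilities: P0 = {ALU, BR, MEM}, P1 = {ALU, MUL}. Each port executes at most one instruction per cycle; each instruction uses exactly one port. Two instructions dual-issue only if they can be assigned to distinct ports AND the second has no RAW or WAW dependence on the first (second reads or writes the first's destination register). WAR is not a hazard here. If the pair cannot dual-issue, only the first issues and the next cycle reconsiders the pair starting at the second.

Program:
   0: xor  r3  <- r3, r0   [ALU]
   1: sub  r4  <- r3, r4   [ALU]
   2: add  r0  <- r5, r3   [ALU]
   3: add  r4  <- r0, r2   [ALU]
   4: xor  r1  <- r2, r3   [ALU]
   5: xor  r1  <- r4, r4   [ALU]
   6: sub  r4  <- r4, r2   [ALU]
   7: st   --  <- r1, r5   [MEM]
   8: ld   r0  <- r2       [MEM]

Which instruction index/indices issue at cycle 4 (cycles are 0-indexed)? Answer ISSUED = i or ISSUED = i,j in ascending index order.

ISSUED = 7

[0] i0  xor.ALU  -- RAW r3
[1] i1+i2  sub.ALU+add.ALU  -- 2-wide
[2] i3+i4  add.ALU+xor.ALU  -- 2-wide
[3] i5+i6  xor.ALU+sub.ALU  -- 2-wide
[4] i7  st.MEM  -- no-port MEM/MEM
[5] i8  ld.MEM  -- tail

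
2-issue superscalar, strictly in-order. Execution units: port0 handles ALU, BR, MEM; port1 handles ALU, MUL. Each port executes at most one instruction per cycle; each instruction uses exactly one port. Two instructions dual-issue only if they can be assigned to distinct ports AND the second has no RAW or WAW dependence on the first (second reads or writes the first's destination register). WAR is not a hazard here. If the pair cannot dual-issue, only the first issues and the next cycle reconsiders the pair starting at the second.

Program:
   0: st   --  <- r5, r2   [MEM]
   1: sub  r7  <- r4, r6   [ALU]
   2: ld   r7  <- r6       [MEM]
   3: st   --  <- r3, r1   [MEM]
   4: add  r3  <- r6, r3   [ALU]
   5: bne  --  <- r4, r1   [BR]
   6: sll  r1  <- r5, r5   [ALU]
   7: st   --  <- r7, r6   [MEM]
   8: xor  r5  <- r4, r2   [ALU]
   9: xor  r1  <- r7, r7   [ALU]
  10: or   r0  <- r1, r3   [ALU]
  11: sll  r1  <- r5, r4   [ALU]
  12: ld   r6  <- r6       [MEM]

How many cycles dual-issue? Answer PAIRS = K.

PAIRS = 5

#0 head=0: st.MEM/sub.ALU i0+i1 2-wide
#1 head=2: ld.MEM i2 no-port MEM/MEM
#2 head=3: st.MEM/add.ALU i3+i4 2-wide
#3 head=5: bne.BR/sll.ALU i5+i6 2-wide
#4 head=7: st.MEM/xor.ALU i7+i8 2-wide
#5 head=9: xor.ALU i9 RAW r1
#6 head=10: or.ALU/sll.ALU i10+i11 2-wide
#7 head=12: ld.MEM i12 tail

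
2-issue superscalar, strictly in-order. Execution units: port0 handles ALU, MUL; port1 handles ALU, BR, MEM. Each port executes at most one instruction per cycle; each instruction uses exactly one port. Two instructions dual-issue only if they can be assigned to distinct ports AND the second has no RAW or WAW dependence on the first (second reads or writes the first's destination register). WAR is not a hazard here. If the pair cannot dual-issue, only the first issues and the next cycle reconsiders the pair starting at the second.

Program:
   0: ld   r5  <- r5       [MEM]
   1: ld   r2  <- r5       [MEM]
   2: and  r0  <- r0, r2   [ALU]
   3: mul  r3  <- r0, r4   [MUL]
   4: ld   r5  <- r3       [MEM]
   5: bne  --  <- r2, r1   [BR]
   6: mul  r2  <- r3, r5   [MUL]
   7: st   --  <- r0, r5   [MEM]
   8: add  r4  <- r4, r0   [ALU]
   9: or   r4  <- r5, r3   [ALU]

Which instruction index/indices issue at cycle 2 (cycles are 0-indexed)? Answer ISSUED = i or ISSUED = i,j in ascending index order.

ISSUED = 2

0. ld @i0  | no-port MEM/MEM
1. ld @i1  | RAW r2
2. and @i2  | RAW r0
3. mul @i3  | RAW r3
4. ld @i4  | no-port MEM/BR
5. bne mul @i5/i6  | 2-wide
6. st add @i7/i8  | 2-wide
7. or @i9  | tail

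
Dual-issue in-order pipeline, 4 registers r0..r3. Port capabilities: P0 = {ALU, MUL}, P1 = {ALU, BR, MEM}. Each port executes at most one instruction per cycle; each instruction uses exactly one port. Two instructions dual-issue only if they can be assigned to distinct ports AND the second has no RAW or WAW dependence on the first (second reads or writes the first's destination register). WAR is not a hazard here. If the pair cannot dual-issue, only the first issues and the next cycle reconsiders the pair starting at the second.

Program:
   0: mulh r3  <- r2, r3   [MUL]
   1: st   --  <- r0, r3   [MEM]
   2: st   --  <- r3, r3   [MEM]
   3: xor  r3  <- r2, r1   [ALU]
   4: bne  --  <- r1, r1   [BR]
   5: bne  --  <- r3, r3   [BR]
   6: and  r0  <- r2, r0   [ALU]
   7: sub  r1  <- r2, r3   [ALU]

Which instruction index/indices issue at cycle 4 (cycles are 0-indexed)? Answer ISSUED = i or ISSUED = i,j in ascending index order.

[0] i0  mulh  -- RAW r3
[1] i1  st  -- no-port MEM/MEM
[2] i2,i3  st+xor  -- pair
[3] i4  bne  -- no-port BR/BR
[4] i5,i6  bne+and  -- pair
[5] i7  sub  -- tail

ISSUED = 5,6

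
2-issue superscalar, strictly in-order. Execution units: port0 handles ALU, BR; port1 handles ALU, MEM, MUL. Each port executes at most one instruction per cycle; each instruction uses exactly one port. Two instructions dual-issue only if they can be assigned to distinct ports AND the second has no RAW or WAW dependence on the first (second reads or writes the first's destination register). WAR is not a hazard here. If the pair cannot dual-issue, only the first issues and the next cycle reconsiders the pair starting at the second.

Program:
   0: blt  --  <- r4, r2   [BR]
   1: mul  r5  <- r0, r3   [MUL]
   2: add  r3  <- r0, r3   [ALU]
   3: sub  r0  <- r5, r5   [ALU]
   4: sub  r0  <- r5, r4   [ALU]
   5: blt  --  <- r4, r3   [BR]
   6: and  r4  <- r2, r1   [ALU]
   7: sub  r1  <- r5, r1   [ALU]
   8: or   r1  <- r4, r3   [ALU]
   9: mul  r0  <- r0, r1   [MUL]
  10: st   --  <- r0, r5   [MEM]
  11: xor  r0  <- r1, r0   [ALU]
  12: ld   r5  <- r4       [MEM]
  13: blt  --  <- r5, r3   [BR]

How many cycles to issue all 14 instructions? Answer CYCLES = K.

[0] i0/i1  blt+mul  -- pair
[1] i2/i3  add+sub  -- pair
[2] i4/i5  sub+blt  -- pair
[3] i6/i7  and+sub  -- pair
[4] i8  or  -- RAW r1
[5] i9  mul  -- no-port MUL/MEM
[6] i10/i11  st+xor  -- pair
[7] i12  ld  -- RAW r5
[8] i13  blt  -- tail

CYCLES = 9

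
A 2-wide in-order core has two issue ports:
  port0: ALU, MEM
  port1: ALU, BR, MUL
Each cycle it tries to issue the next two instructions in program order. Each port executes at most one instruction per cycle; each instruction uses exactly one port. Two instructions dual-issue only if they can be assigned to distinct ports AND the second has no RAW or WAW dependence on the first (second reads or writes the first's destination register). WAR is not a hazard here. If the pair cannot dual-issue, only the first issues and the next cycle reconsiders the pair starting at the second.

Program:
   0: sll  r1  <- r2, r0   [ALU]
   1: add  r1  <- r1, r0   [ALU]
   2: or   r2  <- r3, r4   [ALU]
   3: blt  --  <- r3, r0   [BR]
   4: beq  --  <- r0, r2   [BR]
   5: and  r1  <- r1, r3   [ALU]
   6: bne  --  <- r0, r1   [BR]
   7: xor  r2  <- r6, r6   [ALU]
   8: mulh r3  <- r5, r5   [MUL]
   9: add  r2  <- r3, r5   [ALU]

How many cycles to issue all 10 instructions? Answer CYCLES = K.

[0] i0  sll.ALU  -- RAW+WAW r1
[1] i1&i2  add.ALU+or.ALU  -- pair
[2] i3  blt.BR  -- no-port BR/BR
[3] i4&i5  beq.BR+and.ALU  -- pair
[4] i6&i7  bne.BR+xor.ALU  -- pair
[5] i8  mulh.MUL  -- RAW r3
[6] i9  add.ALU  -- tail

CYCLES = 7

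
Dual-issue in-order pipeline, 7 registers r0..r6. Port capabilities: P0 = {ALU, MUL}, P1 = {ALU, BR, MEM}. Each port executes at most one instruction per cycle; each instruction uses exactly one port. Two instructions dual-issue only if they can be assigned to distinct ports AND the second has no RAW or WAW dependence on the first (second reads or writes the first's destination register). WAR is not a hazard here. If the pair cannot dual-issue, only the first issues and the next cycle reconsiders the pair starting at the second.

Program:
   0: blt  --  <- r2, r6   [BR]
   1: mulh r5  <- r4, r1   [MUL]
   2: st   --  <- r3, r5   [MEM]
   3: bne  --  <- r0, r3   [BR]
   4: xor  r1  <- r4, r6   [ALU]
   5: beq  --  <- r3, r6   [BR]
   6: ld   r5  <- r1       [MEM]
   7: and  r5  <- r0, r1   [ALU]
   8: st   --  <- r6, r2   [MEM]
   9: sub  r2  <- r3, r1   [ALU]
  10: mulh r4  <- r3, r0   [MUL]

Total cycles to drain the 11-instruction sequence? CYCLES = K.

CYCLES = 7

c0: i0+i1 blt.BR;mulh.MUL  pair
c1: i2 st.MEM  no-port MEM/BR
c2: i3+i4 bne.BR;xor.ALU  pair
c3: i5 beq.BR  no-port BR/MEM
c4: i6 ld.MEM  WAW r5
c5: i7+i8 and.ALU;st.MEM  pair
c6: i9+i10 sub.ALU;mulh.MUL  pair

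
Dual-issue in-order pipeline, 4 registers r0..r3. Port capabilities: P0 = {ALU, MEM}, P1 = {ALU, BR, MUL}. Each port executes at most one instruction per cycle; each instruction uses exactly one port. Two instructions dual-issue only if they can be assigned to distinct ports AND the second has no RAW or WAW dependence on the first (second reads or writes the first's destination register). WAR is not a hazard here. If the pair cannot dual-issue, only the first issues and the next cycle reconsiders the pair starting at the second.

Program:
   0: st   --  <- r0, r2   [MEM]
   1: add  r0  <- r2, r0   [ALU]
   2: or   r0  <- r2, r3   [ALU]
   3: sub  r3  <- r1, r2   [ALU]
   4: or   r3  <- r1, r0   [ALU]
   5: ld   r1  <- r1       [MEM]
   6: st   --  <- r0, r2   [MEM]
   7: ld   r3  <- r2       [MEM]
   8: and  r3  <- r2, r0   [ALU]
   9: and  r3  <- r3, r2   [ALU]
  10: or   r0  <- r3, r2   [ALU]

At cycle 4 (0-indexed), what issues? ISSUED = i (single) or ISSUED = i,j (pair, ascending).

ISSUED = 7

0. st;add @i0,i1  | 2-wide
1. or;sub @i2,i3  | 2-wide
2. or;ld @i4,i5  | 2-wide
3. st @i6  | no-port MEM/MEM
4. ld @i7  | WAW r3
5. and @i8  | RAW+WAW r3
6. and @i9  | RAW r3
7. or @i10  | tail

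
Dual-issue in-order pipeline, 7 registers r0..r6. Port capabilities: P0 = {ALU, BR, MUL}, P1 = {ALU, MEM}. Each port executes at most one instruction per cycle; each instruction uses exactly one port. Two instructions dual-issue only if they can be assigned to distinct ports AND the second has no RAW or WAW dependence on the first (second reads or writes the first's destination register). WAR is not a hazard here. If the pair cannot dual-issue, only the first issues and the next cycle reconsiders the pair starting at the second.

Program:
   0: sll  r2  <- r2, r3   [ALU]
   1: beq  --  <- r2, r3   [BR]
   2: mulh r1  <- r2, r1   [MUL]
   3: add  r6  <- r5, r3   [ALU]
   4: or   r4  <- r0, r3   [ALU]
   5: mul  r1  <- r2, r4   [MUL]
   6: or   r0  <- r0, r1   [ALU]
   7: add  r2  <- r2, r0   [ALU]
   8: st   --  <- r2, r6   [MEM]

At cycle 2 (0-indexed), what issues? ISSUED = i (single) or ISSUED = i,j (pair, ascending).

c0: i0 sll  RAW r2
c1: i1 beq  no-port BR/MUL
c2: i2/i3 mulh;add  dual
c3: i4 or  RAW r4
c4: i5 mul  RAW r1
c5: i6 or  RAW r0
c6: i7 add  RAW r2
c7: i8 st  tail

ISSUED = 2,3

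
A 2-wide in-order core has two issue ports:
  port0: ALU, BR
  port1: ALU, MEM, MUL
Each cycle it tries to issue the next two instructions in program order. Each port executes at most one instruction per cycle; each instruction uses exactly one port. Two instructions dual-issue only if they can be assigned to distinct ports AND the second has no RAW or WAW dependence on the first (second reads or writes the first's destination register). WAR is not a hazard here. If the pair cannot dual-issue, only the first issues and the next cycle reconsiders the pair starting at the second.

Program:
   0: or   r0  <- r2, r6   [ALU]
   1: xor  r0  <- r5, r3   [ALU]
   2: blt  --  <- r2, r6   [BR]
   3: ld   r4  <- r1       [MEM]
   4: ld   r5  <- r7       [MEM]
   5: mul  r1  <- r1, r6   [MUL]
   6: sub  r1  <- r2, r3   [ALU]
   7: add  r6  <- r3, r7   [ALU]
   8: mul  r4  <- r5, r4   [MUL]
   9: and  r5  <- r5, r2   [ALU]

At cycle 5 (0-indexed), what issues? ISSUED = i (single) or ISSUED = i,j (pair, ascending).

ISSUED = 6,7

t=0 i0:or.ALU ; WAW r0
t=1 i1+i2:xor.ALU blt.BR ; 2-wide
t=2 i3:ld.MEM ; no-port MEM/MEM
t=3 i4:ld.MEM ; no-port MEM/MUL
t=4 i5:mul.MUL ; WAW r1
t=5 i6+i7:sub.ALU add.ALU ; 2-wide
t=6 i8+i9:mul.MUL and.ALU ; 2-wide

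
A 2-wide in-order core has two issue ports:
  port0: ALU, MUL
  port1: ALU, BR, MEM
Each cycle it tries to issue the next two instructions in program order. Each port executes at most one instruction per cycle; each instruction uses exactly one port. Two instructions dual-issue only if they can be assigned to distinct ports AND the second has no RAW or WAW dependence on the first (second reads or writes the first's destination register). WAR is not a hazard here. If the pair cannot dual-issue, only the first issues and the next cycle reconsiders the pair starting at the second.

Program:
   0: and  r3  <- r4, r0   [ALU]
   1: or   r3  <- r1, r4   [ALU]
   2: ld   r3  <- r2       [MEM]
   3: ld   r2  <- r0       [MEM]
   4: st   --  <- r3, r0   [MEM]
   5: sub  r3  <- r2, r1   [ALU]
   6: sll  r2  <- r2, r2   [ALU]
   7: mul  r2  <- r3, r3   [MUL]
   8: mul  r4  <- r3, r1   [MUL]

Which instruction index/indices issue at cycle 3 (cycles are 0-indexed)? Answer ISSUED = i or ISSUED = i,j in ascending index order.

ISSUED = 3

0. and.ALU @i0  | WAW r3
1. or.ALU @i1  | WAW r3
2. ld.MEM @i2  | no-port MEM/MEM
3. ld.MEM @i3  | no-port MEM/MEM
4. st.MEM/sub.ALU @i4/i5  | 2-wide
5. sll.ALU @i6  | WAW r2
6. mul.MUL @i7  | no-port MUL/MUL
7. mul.MUL @i8  | tail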